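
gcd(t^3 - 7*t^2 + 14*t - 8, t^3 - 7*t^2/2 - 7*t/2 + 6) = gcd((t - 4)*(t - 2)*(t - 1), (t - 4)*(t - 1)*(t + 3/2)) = t^2 - 5*t + 4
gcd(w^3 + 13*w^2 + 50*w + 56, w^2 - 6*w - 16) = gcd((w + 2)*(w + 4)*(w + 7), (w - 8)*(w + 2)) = w + 2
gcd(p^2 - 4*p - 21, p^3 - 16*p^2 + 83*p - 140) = p - 7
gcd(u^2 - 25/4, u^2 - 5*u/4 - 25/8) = u - 5/2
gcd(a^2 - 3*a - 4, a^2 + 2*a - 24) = a - 4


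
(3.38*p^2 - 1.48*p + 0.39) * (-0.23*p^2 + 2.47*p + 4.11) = -0.7774*p^4 + 8.689*p^3 + 10.1465*p^2 - 5.1195*p + 1.6029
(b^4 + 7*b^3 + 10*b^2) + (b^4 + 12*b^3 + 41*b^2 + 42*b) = 2*b^4 + 19*b^3 + 51*b^2 + 42*b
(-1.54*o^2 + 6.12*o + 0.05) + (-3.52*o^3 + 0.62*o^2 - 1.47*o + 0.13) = -3.52*o^3 - 0.92*o^2 + 4.65*o + 0.18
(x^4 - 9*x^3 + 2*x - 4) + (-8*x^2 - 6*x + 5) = x^4 - 9*x^3 - 8*x^2 - 4*x + 1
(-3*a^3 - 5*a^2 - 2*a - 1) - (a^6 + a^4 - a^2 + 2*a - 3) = -a^6 - a^4 - 3*a^3 - 4*a^2 - 4*a + 2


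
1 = 1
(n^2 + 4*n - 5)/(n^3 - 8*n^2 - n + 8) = (n + 5)/(n^2 - 7*n - 8)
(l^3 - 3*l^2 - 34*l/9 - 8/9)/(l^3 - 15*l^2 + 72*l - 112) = (l^2 + l + 2/9)/(l^2 - 11*l + 28)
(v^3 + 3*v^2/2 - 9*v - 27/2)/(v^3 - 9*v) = (v + 3/2)/v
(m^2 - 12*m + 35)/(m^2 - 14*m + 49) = (m - 5)/(m - 7)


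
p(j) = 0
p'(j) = 0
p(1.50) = 0.00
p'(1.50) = 0.00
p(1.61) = 0.00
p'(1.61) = 0.00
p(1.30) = 0.00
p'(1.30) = 0.00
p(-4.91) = 0.00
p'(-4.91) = 0.00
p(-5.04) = 0.00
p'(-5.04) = 0.00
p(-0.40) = 0.00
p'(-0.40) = 0.00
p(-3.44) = 0.00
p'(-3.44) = 0.00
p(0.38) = 0.00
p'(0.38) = 0.00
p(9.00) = 0.00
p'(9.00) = 0.00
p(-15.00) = 0.00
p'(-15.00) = 0.00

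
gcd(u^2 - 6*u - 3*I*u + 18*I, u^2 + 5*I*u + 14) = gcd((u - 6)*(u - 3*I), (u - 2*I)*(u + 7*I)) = 1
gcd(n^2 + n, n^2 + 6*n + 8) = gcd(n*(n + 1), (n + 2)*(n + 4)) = 1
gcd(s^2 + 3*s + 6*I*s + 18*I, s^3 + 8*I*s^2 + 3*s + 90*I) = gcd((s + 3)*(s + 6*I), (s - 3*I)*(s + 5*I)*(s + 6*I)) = s + 6*I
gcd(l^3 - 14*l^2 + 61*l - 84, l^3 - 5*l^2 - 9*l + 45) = l - 3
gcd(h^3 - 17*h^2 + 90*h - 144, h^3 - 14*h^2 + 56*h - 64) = h - 8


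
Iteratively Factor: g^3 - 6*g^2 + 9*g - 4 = (g - 4)*(g^2 - 2*g + 1) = (g - 4)*(g - 1)*(g - 1)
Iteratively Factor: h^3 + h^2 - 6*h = (h - 2)*(h^2 + 3*h) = (h - 2)*(h + 3)*(h)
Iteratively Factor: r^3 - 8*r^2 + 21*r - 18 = (r - 2)*(r^2 - 6*r + 9) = (r - 3)*(r - 2)*(r - 3)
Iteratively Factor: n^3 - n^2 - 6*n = (n + 2)*(n^2 - 3*n) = (n - 3)*(n + 2)*(n)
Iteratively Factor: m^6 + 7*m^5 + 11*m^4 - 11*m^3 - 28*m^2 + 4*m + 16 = (m - 1)*(m^5 + 8*m^4 + 19*m^3 + 8*m^2 - 20*m - 16) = (m - 1)*(m + 1)*(m^4 + 7*m^3 + 12*m^2 - 4*m - 16) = (m - 1)*(m + 1)*(m + 2)*(m^3 + 5*m^2 + 2*m - 8) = (m - 1)^2*(m + 1)*(m + 2)*(m^2 + 6*m + 8) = (m - 1)^2*(m + 1)*(m + 2)^2*(m + 4)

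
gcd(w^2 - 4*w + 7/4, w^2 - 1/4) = w - 1/2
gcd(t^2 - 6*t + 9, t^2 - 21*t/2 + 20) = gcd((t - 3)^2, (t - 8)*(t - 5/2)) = 1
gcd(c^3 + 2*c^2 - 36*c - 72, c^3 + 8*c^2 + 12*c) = c^2 + 8*c + 12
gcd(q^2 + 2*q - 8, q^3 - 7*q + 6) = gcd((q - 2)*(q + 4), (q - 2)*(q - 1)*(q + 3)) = q - 2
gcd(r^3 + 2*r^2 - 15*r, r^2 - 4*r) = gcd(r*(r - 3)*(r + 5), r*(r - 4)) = r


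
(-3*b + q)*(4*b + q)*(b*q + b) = -12*b^3*q - 12*b^3 + b^2*q^2 + b^2*q + b*q^3 + b*q^2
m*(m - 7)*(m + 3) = m^3 - 4*m^2 - 21*m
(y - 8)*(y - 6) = y^2 - 14*y + 48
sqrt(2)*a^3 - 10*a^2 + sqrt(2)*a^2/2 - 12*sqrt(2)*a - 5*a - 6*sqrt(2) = (a - 6*sqrt(2))*(a + sqrt(2))*(sqrt(2)*a + sqrt(2)/2)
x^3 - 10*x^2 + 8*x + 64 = (x - 8)*(x - 4)*(x + 2)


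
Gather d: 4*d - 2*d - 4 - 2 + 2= 2*d - 4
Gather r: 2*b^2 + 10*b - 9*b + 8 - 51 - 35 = 2*b^2 + b - 78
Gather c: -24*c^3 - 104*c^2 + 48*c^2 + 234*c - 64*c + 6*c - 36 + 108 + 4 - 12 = -24*c^3 - 56*c^2 + 176*c + 64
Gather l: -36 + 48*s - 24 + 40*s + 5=88*s - 55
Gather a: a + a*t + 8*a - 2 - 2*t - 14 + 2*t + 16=a*(t + 9)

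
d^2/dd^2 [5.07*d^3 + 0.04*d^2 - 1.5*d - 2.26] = 30.42*d + 0.08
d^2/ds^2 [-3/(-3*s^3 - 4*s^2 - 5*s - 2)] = 6*(-(9*s + 4)*(3*s^3 + 4*s^2 + 5*s + 2) + (9*s^2 + 8*s + 5)^2)/(3*s^3 + 4*s^2 + 5*s + 2)^3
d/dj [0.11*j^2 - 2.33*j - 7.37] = 0.22*j - 2.33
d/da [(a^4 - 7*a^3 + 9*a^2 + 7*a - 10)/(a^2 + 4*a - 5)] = (2*a^3 + 9*a^2 - 60*a + 5)/(a^2 + 10*a + 25)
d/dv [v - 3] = 1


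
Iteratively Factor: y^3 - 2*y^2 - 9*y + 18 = (y - 3)*(y^2 + y - 6) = (y - 3)*(y + 3)*(y - 2)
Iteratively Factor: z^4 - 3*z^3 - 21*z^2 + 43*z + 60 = (z + 1)*(z^3 - 4*z^2 - 17*z + 60) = (z - 5)*(z + 1)*(z^2 + z - 12) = (z - 5)*(z - 3)*(z + 1)*(z + 4)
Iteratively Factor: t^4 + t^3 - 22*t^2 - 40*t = (t)*(t^3 + t^2 - 22*t - 40) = t*(t - 5)*(t^2 + 6*t + 8) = t*(t - 5)*(t + 2)*(t + 4)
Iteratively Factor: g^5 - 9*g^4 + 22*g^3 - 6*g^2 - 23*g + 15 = (g - 1)*(g^4 - 8*g^3 + 14*g^2 + 8*g - 15) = (g - 5)*(g - 1)*(g^3 - 3*g^2 - g + 3) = (g - 5)*(g - 1)*(g + 1)*(g^2 - 4*g + 3) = (g - 5)*(g - 3)*(g - 1)*(g + 1)*(g - 1)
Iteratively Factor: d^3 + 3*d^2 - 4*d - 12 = (d + 3)*(d^2 - 4) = (d + 2)*(d + 3)*(d - 2)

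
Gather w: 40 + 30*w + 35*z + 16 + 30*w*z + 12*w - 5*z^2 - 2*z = w*(30*z + 42) - 5*z^2 + 33*z + 56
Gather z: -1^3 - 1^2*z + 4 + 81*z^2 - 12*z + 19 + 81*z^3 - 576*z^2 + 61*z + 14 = 81*z^3 - 495*z^2 + 48*z + 36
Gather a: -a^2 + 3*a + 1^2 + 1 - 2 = -a^2 + 3*a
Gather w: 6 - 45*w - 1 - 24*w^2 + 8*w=-24*w^2 - 37*w + 5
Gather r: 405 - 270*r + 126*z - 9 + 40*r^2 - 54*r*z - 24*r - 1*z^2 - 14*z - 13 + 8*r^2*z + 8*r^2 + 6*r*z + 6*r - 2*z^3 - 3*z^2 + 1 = r^2*(8*z + 48) + r*(-48*z - 288) - 2*z^3 - 4*z^2 + 112*z + 384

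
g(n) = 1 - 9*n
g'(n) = -9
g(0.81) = -6.29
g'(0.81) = -9.00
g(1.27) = -10.43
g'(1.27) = -9.00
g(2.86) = -24.74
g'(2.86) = -9.00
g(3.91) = -34.19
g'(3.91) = -9.00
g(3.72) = -32.48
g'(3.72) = -9.00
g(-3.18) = 29.62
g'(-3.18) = -9.00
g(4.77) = -41.93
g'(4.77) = -9.00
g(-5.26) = 48.34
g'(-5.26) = -9.00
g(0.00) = 1.00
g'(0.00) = -9.00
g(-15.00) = 136.00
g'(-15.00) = -9.00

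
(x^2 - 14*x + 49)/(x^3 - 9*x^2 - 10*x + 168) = (x - 7)/(x^2 - 2*x - 24)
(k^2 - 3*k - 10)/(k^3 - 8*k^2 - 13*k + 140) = (k + 2)/(k^2 - 3*k - 28)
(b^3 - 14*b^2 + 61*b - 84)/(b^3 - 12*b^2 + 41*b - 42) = (b - 4)/(b - 2)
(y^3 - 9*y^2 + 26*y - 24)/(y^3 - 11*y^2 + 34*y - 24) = (y^2 - 5*y + 6)/(y^2 - 7*y + 6)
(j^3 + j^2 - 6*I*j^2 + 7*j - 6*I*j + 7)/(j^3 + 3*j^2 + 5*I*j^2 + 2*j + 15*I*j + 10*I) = (j^2 - 6*I*j + 7)/(j^2 + j*(2 + 5*I) + 10*I)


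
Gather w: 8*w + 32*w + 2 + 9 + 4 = 40*w + 15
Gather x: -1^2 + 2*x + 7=2*x + 6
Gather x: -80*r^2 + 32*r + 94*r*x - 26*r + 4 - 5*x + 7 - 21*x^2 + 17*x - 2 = -80*r^2 + 6*r - 21*x^2 + x*(94*r + 12) + 9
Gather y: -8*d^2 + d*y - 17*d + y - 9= -8*d^2 - 17*d + y*(d + 1) - 9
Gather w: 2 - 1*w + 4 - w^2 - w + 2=-w^2 - 2*w + 8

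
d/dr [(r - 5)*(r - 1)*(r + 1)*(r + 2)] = 4*r^3 - 9*r^2 - 22*r + 3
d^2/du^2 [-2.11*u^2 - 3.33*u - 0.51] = -4.22000000000000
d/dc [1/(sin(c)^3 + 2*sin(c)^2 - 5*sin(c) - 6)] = (-3*sin(c)^2 - 4*sin(c) + 5)*cos(c)/(sin(c)^3 + 2*sin(c)^2 - 5*sin(c) - 6)^2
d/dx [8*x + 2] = 8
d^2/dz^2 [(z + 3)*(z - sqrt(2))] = 2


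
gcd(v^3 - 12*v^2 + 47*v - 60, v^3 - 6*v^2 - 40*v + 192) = v - 4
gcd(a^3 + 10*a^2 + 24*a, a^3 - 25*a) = a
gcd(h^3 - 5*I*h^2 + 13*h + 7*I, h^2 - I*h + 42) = h - 7*I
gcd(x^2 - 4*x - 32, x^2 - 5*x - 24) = x - 8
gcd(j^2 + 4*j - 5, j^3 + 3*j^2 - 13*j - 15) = j + 5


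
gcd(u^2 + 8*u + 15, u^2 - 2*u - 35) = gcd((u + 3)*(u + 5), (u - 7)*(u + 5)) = u + 5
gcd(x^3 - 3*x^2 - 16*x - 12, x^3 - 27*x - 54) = x - 6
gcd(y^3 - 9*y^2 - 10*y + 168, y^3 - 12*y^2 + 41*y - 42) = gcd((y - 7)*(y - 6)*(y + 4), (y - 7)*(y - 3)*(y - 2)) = y - 7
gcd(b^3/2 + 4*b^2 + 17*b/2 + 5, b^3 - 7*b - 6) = b^2 + 3*b + 2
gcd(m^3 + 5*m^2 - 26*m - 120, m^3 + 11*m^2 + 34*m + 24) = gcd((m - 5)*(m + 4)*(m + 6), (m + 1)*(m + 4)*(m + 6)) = m^2 + 10*m + 24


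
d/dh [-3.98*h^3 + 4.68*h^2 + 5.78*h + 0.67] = -11.94*h^2 + 9.36*h + 5.78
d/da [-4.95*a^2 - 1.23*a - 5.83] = -9.9*a - 1.23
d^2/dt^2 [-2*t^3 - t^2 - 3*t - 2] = -12*t - 2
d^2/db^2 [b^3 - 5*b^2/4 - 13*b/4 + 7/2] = 6*b - 5/2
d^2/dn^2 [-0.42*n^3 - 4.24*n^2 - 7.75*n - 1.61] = -2.52*n - 8.48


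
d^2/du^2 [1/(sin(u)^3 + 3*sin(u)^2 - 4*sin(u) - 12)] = (-9*sin(u)^6 - 33*sin(u)^5 - 16*sin(u)^4 - 24*sin(u)^3 - 130*sin(u)^2 + 48*sin(u) + 104)/(sin(u)^3 + 3*sin(u)^2 - 4*sin(u) - 12)^3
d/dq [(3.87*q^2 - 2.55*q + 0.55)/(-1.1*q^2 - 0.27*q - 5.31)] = (-3.8499*q^2 - 39.8894*q + 13.689)/(1.21*q^4 + 0.594*q^3 + 11.7549*q^2 + 2.8674*q + 28.1961)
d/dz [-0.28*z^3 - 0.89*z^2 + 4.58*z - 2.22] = -0.84*z^2 - 1.78*z + 4.58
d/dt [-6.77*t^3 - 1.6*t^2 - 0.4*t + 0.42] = -20.31*t^2 - 3.2*t - 0.4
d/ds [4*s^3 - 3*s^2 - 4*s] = 12*s^2 - 6*s - 4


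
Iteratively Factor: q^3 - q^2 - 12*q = (q + 3)*(q^2 - 4*q) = q*(q + 3)*(q - 4)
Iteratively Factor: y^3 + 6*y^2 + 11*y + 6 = (y + 1)*(y^2 + 5*y + 6) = (y + 1)*(y + 2)*(y + 3)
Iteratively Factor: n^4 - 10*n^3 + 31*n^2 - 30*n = (n - 3)*(n^3 - 7*n^2 + 10*n) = (n - 3)*(n - 2)*(n^2 - 5*n) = n*(n - 3)*(n - 2)*(n - 5)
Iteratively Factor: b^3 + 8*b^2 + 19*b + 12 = (b + 3)*(b^2 + 5*b + 4) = (b + 3)*(b + 4)*(b + 1)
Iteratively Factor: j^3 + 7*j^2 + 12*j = (j + 3)*(j^2 + 4*j) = j*(j + 3)*(j + 4)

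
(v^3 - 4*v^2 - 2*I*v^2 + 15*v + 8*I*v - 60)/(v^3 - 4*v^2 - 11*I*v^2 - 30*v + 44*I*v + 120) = (v + 3*I)/(v - 6*I)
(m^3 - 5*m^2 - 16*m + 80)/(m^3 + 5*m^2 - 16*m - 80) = (m - 5)/(m + 5)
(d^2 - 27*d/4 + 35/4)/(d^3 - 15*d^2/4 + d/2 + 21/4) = (d - 5)/(d^2 - 2*d - 3)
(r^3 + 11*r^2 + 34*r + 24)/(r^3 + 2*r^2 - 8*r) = (r^2 + 7*r + 6)/(r*(r - 2))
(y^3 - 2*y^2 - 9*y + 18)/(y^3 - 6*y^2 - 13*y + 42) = (y - 3)/(y - 7)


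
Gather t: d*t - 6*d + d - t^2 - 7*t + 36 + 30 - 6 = -5*d - t^2 + t*(d - 7) + 60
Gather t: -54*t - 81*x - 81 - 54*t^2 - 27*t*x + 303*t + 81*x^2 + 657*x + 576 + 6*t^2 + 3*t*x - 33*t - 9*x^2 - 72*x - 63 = -48*t^2 + t*(216 - 24*x) + 72*x^2 + 504*x + 432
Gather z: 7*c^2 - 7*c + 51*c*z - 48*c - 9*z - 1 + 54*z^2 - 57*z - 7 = 7*c^2 - 55*c + 54*z^2 + z*(51*c - 66) - 8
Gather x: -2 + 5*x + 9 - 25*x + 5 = 12 - 20*x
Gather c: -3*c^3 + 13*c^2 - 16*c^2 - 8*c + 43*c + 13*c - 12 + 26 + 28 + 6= -3*c^3 - 3*c^2 + 48*c + 48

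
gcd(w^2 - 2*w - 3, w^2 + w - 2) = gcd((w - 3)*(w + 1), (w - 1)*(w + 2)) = 1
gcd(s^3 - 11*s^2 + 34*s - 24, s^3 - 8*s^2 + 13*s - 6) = s^2 - 7*s + 6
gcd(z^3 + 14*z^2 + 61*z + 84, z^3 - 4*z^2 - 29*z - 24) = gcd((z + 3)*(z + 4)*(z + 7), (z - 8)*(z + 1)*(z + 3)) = z + 3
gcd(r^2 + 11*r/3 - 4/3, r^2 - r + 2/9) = r - 1/3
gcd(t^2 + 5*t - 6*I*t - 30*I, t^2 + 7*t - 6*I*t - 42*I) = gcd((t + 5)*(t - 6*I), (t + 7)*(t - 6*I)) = t - 6*I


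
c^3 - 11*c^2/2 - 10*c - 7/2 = (c - 7)*(c + 1/2)*(c + 1)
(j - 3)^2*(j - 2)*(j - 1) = j^4 - 9*j^3 + 29*j^2 - 39*j + 18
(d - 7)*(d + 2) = d^2 - 5*d - 14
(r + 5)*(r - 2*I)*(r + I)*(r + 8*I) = r^4 + 5*r^3 + 7*I*r^3 + 10*r^2 + 35*I*r^2 + 50*r + 16*I*r + 80*I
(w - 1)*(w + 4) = w^2 + 3*w - 4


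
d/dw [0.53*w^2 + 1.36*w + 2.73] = 1.06*w + 1.36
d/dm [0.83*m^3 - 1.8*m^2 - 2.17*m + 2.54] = 2.49*m^2 - 3.6*m - 2.17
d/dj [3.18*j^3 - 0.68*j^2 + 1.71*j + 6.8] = 9.54*j^2 - 1.36*j + 1.71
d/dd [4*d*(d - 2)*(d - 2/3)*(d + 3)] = 16*d^3 + 4*d^2 - 160*d/3 + 16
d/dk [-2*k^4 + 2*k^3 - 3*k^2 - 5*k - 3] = -8*k^3 + 6*k^2 - 6*k - 5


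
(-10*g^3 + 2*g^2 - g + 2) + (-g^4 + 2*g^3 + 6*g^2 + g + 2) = -g^4 - 8*g^3 + 8*g^2 + 4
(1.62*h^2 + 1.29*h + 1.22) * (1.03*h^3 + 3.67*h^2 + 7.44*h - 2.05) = 1.6686*h^5 + 7.2741*h^4 + 18.0437*h^3 + 10.754*h^2 + 6.4323*h - 2.501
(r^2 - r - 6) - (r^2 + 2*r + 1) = -3*r - 7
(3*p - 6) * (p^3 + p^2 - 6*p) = 3*p^4 - 3*p^3 - 24*p^2 + 36*p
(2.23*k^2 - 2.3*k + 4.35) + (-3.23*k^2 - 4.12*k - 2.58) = -1.0*k^2 - 6.42*k + 1.77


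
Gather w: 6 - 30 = -24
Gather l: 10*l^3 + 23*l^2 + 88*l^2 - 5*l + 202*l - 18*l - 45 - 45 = 10*l^3 + 111*l^2 + 179*l - 90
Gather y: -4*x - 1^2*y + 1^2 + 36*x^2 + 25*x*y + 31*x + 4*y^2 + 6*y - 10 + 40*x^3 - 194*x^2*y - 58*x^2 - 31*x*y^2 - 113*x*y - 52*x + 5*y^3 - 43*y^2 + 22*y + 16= 40*x^3 - 22*x^2 - 25*x + 5*y^3 + y^2*(-31*x - 39) + y*(-194*x^2 - 88*x + 27) + 7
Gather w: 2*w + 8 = 2*w + 8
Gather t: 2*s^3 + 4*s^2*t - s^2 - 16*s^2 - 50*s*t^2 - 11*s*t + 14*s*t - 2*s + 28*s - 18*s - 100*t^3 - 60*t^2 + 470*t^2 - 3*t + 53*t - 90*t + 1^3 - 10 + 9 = 2*s^3 - 17*s^2 + 8*s - 100*t^3 + t^2*(410 - 50*s) + t*(4*s^2 + 3*s - 40)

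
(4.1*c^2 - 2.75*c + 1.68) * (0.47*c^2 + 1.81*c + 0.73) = 1.927*c^4 + 6.1285*c^3 - 1.1949*c^2 + 1.0333*c + 1.2264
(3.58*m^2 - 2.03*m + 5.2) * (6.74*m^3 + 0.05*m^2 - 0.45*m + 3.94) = 24.1292*m^5 - 13.5032*m^4 + 33.3355*m^3 + 15.2787*m^2 - 10.3382*m + 20.488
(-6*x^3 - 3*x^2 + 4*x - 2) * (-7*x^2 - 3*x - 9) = 42*x^5 + 39*x^4 + 35*x^3 + 29*x^2 - 30*x + 18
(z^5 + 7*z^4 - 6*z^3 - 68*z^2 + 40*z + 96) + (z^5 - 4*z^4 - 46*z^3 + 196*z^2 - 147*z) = 2*z^5 + 3*z^4 - 52*z^3 + 128*z^2 - 107*z + 96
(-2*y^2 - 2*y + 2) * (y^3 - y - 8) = -2*y^5 - 2*y^4 + 4*y^3 + 18*y^2 + 14*y - 16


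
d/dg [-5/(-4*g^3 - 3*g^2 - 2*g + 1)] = 10*(-6*g^2 - 3*g - 1)/(4*g^3 + 3*g^2 + 2*g - 1)^2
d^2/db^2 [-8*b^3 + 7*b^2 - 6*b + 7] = 14 - 48*b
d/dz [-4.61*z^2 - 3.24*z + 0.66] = -9.22*z - 3.24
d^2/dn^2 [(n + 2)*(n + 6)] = 2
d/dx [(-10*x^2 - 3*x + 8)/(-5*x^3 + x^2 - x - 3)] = ((20*x + 3)*(5*x^3 - x^2 + x + 3) - (10*x^2 + 3*x - 8)*(15*x^2 - 2*x + 1))/(5*x^3 - x^2 + x + 3)^2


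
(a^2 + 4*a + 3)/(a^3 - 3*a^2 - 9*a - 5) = (a + 3)/(a^2 - 4*a - 5)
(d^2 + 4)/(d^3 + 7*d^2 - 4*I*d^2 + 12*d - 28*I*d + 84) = (d - 2*I)/(d^2 + d*(7 - 6*I) - 42*I)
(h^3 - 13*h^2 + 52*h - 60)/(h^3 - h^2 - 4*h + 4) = (h^2 - 11*h + 30)/(h^2 + h - 2)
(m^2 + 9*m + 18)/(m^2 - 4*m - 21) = (m + 6)/(m - 7)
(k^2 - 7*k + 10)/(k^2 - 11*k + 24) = (k^2 - 7*k + 10)/(k^2 - 11*k + 24)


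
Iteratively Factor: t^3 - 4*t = (t)*(t^2 - 4) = t*(t - 2)*(t + 2)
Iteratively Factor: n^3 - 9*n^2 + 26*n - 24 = (n - 4)*(n^2 - 5*n + 6) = (n - 4)*(n - 2)*(n - 3)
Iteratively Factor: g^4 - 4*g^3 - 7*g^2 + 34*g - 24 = (g - 2)*(g^3 - 2*g^2 - 11*g + 12) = (g - 2)*(g + 3)*(g^2 - 5*g + 4) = (g - 2)*(g - 1)*(g + 3)*(g - 4)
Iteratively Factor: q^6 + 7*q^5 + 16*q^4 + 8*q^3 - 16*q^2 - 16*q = (q + 2)*(q^5 + 5*q^4 + 6*q^3 - 4*q^2 - 8*q) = (q + 2)^2*(q^4 + 3*q^3 - 4*q) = q*(q + 2)^2*(q^3 + 3*q^2 - 4) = q*(q - 1)*(q + 2)^2*(q^2 + 4*q + 4) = q*(q - 1)*(q + 2)^3*(q + 2)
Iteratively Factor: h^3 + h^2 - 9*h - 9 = (h + 1)*(h^2 - 9) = (h + 1)*(h + 3)*(h - 3)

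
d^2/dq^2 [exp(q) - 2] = exp(q)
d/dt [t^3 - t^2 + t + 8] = 3*t^2 - 2*t + 1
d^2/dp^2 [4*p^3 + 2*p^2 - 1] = 24*p + 4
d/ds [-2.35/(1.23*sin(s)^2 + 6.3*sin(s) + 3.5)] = (5.781*sin(s) + 14.805)*cos(s)/(1.23*sin(s)^2 + 6.3*sin(s) + 3.5)^2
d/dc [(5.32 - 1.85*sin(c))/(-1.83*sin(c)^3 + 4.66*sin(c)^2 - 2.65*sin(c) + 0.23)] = (-6.771*sin(c)^3 + 37.8278*sin(c)^2 - 49.5824*sin(c) + 13.6725)*cos(c)/(3.3489*sin(c)^6 - 17.0556*sin(c)^5 + 31.4146*sin(c)^4 - 25.5398*sin(c)^3 + 9.1661*sin(c)^2 - 1.219*sin(c) + 0.0529)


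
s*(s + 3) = s^2 + 3*s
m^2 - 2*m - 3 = (m - 3)*(m + 1)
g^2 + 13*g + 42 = (g + 6)*(g + 7)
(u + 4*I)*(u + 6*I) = u^2 + 10*I*u - 24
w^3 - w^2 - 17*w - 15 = (w - 5)*(w + 1)*(w + 3)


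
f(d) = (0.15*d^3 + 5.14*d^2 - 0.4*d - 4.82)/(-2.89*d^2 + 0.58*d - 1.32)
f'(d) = (5.78*d - 0.58)*(0.15*d^3 + 5.14*d^2 - 0.4*d - 4.82)/(-2.89*d^2 + 0.58*d - 1.32)^2 + (0.45*d^2 + 10.28*d - 0.4)/(-2.89*d^2 + 0.58*d - 1.32) = (-0.4335*d^4 + 0.173999999999999*d^3 + 1.2312*d^2 - 41.4292*d + 3.3236)/(8.3521*d^4 - 3.3524*d^3 + 7.966*d^2 - 1.5312*d + 1.7424)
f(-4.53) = -1.40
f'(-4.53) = 0.00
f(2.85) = -1.70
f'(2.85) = -0.24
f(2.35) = -1.54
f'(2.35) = -0.39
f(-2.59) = -1.26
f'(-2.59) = 0.20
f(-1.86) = -1.03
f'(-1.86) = 0.51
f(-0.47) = 1.57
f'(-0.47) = 4.63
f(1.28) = -0.64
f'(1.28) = -1.72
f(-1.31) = -0.59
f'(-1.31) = 1.17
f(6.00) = -2.06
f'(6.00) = -0.07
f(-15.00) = -0.99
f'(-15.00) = -0.05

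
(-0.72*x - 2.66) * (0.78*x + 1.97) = -0.5616*x^2 - 3.4932*x - 5.2402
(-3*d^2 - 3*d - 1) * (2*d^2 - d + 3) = -6*d^4 - 3*d^3 - 8*d^2 - 8*d - 3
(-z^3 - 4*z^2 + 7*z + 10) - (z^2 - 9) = -z^3 - 5*z^2 + 7*z + 19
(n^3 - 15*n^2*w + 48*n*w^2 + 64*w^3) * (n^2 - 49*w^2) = n^5 - 15*n^4*w - n^3*w^2 + 799*n^2*w^3 - 2352*n*w^4 - 3136*w^5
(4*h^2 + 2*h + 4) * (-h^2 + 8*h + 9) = -4*h^4 + 30*h^3 + 48*h^2 + 50*h + 36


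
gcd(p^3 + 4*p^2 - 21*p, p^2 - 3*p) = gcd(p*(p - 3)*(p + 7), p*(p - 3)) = p^2 - 3*p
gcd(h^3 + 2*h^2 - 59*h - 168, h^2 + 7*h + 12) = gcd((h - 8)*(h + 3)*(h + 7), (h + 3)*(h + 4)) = h + 3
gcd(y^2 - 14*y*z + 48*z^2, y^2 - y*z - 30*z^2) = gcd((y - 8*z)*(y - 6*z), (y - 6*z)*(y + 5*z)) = y - 6*z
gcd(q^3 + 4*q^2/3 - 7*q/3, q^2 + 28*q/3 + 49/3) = q + 7/3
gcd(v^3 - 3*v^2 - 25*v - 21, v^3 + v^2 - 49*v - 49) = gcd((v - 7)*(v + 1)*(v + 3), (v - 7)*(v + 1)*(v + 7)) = v^2 - 6*v - 7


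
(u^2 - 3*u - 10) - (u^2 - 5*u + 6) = 2*u - 16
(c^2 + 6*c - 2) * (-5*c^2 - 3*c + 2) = -5*c^4 - 33*c^3 - 6*c^2 + 18*c - 4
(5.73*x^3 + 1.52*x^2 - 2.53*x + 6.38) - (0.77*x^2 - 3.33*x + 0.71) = 5.73*x^3 + 0.75*x^2 + 0.8*x + 5.67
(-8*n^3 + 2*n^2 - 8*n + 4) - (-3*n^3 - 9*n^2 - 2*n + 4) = -5*n^3 + 11*n^2 - 6*n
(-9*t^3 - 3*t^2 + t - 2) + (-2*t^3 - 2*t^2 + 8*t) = -11*t^3 - 5*t^2 + 9*t - 2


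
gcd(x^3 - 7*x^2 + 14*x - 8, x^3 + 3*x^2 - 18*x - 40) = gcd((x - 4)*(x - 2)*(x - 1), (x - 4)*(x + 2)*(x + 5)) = x - 4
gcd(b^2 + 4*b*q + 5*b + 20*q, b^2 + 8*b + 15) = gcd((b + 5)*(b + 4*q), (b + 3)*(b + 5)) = b + 5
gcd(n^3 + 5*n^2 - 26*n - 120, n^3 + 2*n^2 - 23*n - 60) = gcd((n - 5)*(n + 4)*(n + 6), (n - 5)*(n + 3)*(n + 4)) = n^2 - n - 20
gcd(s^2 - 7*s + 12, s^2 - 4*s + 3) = s - 3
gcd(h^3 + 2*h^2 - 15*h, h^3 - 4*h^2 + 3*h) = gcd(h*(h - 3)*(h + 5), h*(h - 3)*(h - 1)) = h^2 - 3*h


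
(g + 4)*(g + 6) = g^2 + 10*g + 24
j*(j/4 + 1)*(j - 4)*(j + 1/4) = j^4/4 + j^3/16 - 4*j^2 - j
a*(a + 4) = a^2 + 4*a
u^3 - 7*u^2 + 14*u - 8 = (u - 4)*(u - 2)*(u - 1)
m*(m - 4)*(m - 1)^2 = m^4 - 6*m^3 + 9*m^2 - 4*m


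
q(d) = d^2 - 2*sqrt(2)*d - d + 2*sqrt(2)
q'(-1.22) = -6.27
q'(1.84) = -0.15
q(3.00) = 0.34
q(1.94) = -0.84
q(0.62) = 0.84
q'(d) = 2*d - 2*sqrt(2) - 1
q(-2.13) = 15.52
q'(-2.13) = -8.09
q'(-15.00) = -33.83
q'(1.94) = 0.05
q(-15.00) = 285.25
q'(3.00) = 2.17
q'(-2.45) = -8.73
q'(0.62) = -2.59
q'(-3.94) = -11.71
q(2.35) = -0.65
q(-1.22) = 8.99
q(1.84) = -0.83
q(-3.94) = 33.44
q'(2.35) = 0.87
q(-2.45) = 18.21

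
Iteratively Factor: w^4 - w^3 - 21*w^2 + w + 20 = (w - 1)*(w^3 - 21*w - 20) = (w - 1)*(w + 1)*(w^2 - w - 20) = (w - 1)*(w + 1)*(w + 4)*(w - 5)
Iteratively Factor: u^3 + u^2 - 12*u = (u + 4)*(u^2 - 3*u) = (u - 3)*(u + 4)*(u)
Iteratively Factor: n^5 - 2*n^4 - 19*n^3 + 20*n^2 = (n)*(n^4 - 2*n^3 - 19*n^2 + 20*n) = n*(n - 5)*(n^3 + 3*n^2 - 4*n) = n*(n - 5)*(n - 1)*(n^2 + 4*n) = n^2*(n - 5)*(n - 1)*(n + 4)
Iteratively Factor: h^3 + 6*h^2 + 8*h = (h)*(h^2 + 6*h + 8) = h*(h + 2)*(h + 4)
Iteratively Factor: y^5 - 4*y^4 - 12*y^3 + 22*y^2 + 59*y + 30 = (y + 1)*(y^4 - 5*y^3 - 7*y^2 + 29*y + 30) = (y + 1)*(y + 2)*(y^3 - 7*y^2 + 7*y + 15) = (y + 1)^2*(y + 2)*(y^2 - 8*y + 15) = (y - 3)*(y + 1)^2*(y + 2)*(y - 5)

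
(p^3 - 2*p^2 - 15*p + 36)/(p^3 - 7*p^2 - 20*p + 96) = (p - 3)/(p - 8)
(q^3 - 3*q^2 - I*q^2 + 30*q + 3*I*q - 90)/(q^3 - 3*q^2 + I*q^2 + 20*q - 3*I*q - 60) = (q - 6*I)/(q - 4*I)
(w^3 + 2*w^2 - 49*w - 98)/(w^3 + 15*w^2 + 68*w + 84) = (w - 7)/(w + 6)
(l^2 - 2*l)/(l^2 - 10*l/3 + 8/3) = 3*l/(3*l - 4)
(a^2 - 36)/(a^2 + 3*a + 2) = (a^2 - 36)/(a^2 + 3*a + 2)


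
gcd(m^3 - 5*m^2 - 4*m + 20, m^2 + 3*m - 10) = m - 2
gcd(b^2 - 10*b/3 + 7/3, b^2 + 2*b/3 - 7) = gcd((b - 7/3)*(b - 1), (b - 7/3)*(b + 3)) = b - 7/3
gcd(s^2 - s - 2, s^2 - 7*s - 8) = s + 1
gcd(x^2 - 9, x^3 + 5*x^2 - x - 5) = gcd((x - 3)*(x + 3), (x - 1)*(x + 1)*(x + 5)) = 1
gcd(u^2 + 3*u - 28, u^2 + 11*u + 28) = u + 7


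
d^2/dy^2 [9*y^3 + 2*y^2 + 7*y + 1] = 54*y + 4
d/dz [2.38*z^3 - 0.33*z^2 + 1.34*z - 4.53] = 7.14*z^2 - 0.66*z + 1.34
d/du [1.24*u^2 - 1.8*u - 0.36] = 2.48*u - 1.8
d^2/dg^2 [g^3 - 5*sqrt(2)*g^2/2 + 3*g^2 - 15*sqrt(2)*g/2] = 6*g - 5*sqrt(2) + 6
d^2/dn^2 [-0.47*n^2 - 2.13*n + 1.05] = -0.940000000000000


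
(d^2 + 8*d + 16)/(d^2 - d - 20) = (d + 4)/(d - 5)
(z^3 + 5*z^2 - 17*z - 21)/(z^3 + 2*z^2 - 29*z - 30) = (z^2 + 4*z - 21)/(z^2 + z - 30)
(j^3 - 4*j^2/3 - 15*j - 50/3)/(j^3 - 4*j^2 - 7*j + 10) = (j + 5/3)/(j - 1)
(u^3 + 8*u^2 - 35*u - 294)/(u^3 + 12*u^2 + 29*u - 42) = (u^2 + u - 42)/(u^2 + 5*u - 6)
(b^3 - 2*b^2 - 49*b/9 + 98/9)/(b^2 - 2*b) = b - 49/(9*b)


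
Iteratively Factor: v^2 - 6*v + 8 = (v - 2)*(v - 4)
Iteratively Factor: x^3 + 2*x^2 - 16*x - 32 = (x + 2)*(x^2 - 16) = (x + 2)*(x + 4)*(x - 4)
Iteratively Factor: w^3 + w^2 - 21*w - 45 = (w + 3)*(w^2 - 2*w - 15) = (w + 3)^2*(w - 5)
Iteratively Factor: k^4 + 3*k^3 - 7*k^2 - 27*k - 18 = (k + 1)*(k^3 + 2*k^2 - 9*k - 18) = (k + 1)*(k + 2)*(k^2 - 9) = (k - 3)*(k + 1)*(k + 2)*(k + 3)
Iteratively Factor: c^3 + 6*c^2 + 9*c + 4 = (c + 1)*(c^2 + 5*c + 4) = (c + 1)*(c + 4)*(c + 1)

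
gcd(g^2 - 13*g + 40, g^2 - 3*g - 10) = g - 5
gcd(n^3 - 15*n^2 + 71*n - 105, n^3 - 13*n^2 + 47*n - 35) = n^2 - 12*n + 35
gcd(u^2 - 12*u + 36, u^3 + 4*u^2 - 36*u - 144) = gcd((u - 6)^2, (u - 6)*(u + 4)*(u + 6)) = u - 6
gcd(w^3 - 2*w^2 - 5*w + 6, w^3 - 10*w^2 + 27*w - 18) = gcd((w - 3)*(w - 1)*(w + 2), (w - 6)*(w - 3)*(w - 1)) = w^2 - 4*w + 3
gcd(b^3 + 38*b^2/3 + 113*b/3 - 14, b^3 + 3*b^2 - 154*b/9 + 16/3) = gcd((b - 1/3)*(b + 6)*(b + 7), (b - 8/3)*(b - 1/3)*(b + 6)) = b^2 + 17*b/3 - 2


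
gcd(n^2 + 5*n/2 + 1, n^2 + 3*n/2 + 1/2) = n + 1/2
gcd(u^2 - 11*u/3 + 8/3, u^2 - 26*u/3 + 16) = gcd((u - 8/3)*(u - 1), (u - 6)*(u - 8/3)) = u - 8/3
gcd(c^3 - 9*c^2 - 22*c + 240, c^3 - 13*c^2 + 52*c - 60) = c - 6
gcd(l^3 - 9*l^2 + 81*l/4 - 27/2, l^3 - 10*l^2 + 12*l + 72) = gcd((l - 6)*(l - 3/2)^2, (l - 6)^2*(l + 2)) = l - 6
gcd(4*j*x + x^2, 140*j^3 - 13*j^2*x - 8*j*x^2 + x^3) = 4*j + x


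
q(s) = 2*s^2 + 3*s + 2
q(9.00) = 191.00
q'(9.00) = 39.00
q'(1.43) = 8.72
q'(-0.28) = 1.88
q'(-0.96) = -0.84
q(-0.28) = 1.32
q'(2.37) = 12.48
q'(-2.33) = -6.32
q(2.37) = 20.34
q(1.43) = 10.38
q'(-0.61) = 0.56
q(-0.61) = 0.91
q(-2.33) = 5.87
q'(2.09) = 11.36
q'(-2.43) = -6.72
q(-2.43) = 6.52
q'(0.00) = 3.00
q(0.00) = 2.00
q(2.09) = 17.01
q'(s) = 4*s + 3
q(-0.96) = 0.96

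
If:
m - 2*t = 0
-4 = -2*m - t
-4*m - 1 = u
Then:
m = 8/5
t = 4/5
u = -37/5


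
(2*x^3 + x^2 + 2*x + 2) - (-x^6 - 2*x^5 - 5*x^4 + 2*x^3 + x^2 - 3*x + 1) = x^6 + 2*x^5 + 5*x^4 + 5*x + 1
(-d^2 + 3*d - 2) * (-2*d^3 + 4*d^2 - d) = 2*d^5 - 10*d^4 + 17*d^3 - 11*d^2 + 2*d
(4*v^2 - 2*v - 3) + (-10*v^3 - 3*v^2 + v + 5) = -10*v^3 + v^2 - v + 2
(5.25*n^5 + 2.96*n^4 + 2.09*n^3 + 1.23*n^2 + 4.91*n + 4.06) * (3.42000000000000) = 17.955*n^5 + 10.1232*n^4 + 7.1478*n^3 + 4.2066*n^2 + 16.7922*n + 13.8852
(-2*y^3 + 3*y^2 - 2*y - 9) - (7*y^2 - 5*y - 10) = -2*y^3 - 4*y^2 + 3*y + 1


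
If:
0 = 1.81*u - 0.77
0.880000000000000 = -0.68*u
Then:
No Solution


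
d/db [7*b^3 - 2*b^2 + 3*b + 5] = 21*b^2 - 4*b + 3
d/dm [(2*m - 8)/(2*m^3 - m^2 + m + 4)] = 2*(2*m^3 - m^2 + m - (m - 4)*(6*m^2 - 2*m + 1) + 4)/(2*m^3 - m^2 + m + 4)^2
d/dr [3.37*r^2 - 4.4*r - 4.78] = 6.74*r - 4.4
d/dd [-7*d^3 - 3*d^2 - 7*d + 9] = -21*d^2 - 6*d - 7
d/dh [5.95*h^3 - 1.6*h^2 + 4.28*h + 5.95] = 17.85*h^2 - 3.2*h + 4.28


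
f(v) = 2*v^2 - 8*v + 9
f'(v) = 4*v - 8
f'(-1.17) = -12.68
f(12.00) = 201.00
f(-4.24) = 78.88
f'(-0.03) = -8.12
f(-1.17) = 21.10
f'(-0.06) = -8.24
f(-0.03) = 9.24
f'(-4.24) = -24.96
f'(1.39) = -2.44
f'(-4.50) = -26.00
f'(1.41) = -2.36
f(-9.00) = 243.00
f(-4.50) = 85.50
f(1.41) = 1.70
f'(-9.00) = -44.00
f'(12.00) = 40.00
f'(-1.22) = -12.88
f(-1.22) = 21.74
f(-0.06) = 9.49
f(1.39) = 1.74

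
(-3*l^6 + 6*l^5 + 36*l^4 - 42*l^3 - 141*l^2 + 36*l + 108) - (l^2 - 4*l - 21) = -3*l^6 + 6*l^5 + 36*l^4 - 42*l^3 - 142*l^2 + 40*l + 129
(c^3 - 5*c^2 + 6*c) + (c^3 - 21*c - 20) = 2*c^3 - 5*c^2 - 15*c - 20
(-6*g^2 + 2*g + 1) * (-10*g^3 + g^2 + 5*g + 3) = 60*g^5 - 26*g^4 - 38*g^3 - 7*g^2 + 11*g + 3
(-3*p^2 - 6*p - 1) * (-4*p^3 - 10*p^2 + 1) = 12*p^5 + 54*p^4 + 64*p^3 + 7*p^2 - 6*p - 1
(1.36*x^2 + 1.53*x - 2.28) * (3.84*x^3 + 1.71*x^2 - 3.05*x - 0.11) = 5.2224*x^5 + 8.2008*x^4 - 10.2869*x^3 - 8.7149*x^2 + 6.7857*x + 0.2508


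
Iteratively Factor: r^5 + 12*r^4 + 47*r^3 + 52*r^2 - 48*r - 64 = (r + 4)*(r^4 + 8*r^3 + 15*r^2 - 8*r - 16) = (r + 4)^2*(r^3 + 4*r^2 - r - 4) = (r + 4)^3*(r^2 - 1) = (r + 1)*(r + 4)^3*(r - 1)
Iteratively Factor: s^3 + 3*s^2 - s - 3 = (s - 1)*(s^2 + 4*s + 3) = (s - 1)*(s + 1)*(s + 3)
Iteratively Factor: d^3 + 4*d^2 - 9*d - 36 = (d + 4)*(d^2 - 9) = (d + 3)*(d + 4)*(d - 3)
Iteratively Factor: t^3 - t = (t)*(t^2 - 1) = t*(t + 1)*(t - 1)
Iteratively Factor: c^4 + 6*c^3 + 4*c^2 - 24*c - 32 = (c - 2)*(c^3 + 8*c^2 + 20*c + 16) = (c - 2)*(c + 2)*(c^2 + 6*c + 8) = (c - 2)*(c + 2)^2*(c + 4)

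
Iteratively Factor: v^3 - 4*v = (v - 2)*(v^2 + 2*v) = (v - 2)*(v + 2)*(v)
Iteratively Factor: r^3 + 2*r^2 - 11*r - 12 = (r + 4)*(r^2 - 2*r - 3) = (r + 1)*(r + 4)*(r - 3)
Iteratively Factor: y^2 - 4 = (y - 2)*(y + 2)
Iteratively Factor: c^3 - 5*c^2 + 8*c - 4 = (c - 2)*(c^2 - 3*c + 2) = (c - 2)*(c - 1)*(c - 2)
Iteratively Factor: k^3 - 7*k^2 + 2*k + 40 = (k - 5)*(k^2 - 2*k - 8) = (k - 5)*(k + 2)*(k - 4)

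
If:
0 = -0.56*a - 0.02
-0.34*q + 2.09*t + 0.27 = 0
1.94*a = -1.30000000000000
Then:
No Solution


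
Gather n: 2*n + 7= 2*n + 7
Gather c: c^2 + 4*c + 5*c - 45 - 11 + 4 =c^2 + 9*c - 52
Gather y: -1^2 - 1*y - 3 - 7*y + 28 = 24 - 8*y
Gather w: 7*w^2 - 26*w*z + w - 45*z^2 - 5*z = 7*w^2 + w*(1 - 26*z) - 45*z^2 - 5*z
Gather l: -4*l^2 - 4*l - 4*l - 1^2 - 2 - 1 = -4*l^2 - 8*l - 4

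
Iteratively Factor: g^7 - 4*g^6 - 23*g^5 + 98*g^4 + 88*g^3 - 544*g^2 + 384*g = (g - 2)*(g^6 - 2*g^5 - 27*g^4 + 44*g^3 + 176*g^2 - 192*g) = (g - 2)*(g + 3)*(g^5 - 5*g^4 - 12*g^3 + 80*g^2 - 64*g) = g*(g - 2)*(g + 3)*(g^4 - 5*g^3 - 12*g^2 + 80*g - 64) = g*(g - 4)*(g - 2)*(g + 3)*(g^3 - g^2 - 16*g + 16) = g*(g - 4)^2*(g - 2)*(g + 3)*(g^2 + 3*g - 4) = g*(g - 4)^2*(g - 2)*(g - 1)*(g + 3)*(g + 4)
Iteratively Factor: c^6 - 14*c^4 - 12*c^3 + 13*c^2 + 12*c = (c - 4)*(c^5 + 4*c^4 + 2*c^3 - 4*c^2 - 3*c) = (c - 4)*(c + 1)*(c^4 + 3*c^3 - c^2 - 3*c) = (c - 4)*(c + 1)*(c + 3)*(c^3 - c) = (c - 4)*(c - 1)*(c + 1)*(c + 3)*(c^2 + c) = (c - 4)*(c - 1)*(c + 1)^2*(c + 3)*(c)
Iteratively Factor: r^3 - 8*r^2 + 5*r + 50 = (r - 5)*(r^2 - 3*r - 10) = (r - 5)^2*(r + 2)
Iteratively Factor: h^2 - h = (h)*(h - 1)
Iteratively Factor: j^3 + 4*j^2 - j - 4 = (j + 4)*(j^2 - 1) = (j + 1)*(j + 4)*(j - 1)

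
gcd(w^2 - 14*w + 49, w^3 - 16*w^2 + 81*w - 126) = w - 7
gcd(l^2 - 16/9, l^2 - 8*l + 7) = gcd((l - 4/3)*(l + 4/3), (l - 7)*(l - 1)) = 1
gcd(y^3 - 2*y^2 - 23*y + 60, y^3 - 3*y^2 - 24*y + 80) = y^2 + y - 20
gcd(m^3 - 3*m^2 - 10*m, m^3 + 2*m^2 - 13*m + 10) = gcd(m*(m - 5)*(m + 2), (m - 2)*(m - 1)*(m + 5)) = 1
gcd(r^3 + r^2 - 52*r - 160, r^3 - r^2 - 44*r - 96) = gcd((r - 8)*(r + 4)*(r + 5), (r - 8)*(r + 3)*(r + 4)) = r^2 - 4*r - 32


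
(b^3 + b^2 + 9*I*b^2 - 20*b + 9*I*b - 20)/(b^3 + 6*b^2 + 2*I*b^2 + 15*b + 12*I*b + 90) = (b^2 + b*(1 + 4*I) + 4*I)/(b^2 + 3*b*(2 - I) - 18*I)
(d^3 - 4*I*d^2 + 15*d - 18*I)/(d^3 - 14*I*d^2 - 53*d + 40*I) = (d^2 - 3*I*d + 18)/(d^2 - 13*I*d - 40)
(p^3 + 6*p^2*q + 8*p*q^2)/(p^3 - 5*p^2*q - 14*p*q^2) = (p + 4*q)/(p - 7*q)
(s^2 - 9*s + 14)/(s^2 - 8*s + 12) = (s - 7)/(s - 6)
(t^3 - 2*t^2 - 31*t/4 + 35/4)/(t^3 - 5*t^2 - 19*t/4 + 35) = (t - 1)/(t - 4)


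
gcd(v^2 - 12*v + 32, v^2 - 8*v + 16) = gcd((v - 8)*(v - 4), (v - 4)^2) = v - 4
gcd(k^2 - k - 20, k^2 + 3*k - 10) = 1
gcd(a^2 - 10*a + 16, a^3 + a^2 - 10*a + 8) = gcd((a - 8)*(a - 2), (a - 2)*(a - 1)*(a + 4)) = a - 2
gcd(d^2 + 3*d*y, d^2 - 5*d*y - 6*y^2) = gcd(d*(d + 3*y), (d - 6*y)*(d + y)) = 1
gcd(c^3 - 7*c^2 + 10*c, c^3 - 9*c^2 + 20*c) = c^2 - 5*c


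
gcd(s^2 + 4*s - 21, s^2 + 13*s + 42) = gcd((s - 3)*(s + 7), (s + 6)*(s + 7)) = s + 7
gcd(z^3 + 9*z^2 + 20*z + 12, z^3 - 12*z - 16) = z + 2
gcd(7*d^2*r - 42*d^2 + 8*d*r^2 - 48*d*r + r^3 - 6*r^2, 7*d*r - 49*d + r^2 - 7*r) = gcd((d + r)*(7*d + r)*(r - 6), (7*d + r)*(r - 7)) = 7*d + r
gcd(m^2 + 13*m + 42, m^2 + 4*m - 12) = m + 6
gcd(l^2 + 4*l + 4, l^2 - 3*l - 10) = l + 2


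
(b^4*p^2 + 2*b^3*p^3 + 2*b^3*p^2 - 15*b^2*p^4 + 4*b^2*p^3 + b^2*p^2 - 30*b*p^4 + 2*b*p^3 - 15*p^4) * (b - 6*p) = b^5*p^2 - 4*b^4*p^3 + 2*b^4*p^2 - 27*b^3*p^4 - 8*b^3*p^3 + b^3*p^2 + 90*b^2*p^5 - 54*b^2*p^4 - 4*b^2*p^3 + 180*b*p^5 - 27*b*p^4 + 90*p^5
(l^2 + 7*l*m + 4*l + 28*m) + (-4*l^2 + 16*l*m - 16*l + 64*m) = -3*l^2 + 23*l*m - 12*l + 92*m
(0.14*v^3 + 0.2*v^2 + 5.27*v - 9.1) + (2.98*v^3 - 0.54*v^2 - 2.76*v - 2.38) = 3.12*v^3 - 0.34*v^2 + 2.51*v - 11.48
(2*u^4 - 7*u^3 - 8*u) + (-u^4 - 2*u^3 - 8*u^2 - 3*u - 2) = u^4 - 9*u^3 - 8*u^2 - 11*u - 2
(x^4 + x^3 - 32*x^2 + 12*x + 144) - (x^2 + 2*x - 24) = x^4 + x^3 - 33*x^2 + 10*x + 168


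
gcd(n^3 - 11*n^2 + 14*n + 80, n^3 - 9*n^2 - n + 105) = n - 5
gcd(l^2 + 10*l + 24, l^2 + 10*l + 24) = l^2 + 10*l + 24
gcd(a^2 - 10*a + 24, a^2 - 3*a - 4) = a - 4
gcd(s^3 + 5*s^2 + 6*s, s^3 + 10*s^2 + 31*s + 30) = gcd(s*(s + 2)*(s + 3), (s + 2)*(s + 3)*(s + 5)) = s^2 + 5*s + 6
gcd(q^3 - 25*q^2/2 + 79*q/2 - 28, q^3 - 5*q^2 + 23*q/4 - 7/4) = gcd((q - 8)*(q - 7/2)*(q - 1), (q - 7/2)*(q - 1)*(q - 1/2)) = q^2 - 9*q/2 + 7/2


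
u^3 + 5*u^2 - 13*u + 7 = (u - 1)^2*(u + 7)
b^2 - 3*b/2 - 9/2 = (b - 3)*(b + 3/2)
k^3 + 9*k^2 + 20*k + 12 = (k + 1)*(k + 2)*(k + 6)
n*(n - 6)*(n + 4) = n^3 - 2*n^2 - 24*n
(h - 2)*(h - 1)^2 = h^3 - 4*h^2 + 5*h - 2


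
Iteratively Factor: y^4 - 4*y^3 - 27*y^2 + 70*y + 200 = (y + 2)*(y^3 - 6*y^2 - 15*y + 100) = (y - 5)*(y + 2)*(y^2 - y - 20) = (y - 5)^2*(y + 2)*(y + 4)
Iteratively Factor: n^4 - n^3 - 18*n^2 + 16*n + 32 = (n - 2)*(n^3 + n^2 - 16*n - 16) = (n - 4)*(n - 2)*(n^2 + 5*n + 4) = (n - 4)*(n - 2)*(n + 4)*(n + 1)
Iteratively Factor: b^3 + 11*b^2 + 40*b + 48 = (b + 4)*(b^2 + 7*b + 12) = (b + 4)^2*(b + 3)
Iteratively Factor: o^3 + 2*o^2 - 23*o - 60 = (o + 4)*(o^2 - 2*o - 15) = (o - 5)*(o + 4)*(o + 3)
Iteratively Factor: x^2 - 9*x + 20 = (x - 4)*(x - 5)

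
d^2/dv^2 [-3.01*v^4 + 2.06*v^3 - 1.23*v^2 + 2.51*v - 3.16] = -36.12*v^2 + 12.36*v - 2.46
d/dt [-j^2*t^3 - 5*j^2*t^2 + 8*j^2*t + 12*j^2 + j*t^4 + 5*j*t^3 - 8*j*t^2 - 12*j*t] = j*(-3*j*t^2 - 10*j*t + 8*j + 4*t^3 + 15*t^2 - 16*t - 12)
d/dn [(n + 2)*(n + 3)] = 2*n + 5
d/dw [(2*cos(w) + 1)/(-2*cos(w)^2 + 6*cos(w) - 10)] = (-2*cos(w) - cos(2*w) + 12)*sin(w)/(2*(sin(w)^2 + 3*cos(w) - 6)^2)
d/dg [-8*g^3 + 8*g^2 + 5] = 8*g*(2 - 3*g)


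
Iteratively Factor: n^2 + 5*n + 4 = (n + 4)*(n + 1)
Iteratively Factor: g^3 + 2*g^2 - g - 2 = (g - 1)*(g^2 + 3*g + 2) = (g - 1)*(g + 2)*(g + 1)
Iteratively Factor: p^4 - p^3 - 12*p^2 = (p + 3)*(p^3 - 4*p^2) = (p - 4)*(p + 3)*(p^2) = p*(p - 4)*(p + 3)*(p)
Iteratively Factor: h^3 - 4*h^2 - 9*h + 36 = (h - 4)*(h^2 - 9) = (h - 4)*(h - 3)*(h + 3)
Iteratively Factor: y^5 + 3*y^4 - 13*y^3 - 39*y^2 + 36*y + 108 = (y + 2)*(y^4 + y^3 - 15*y^2 - 9*y + 54) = (y + 2)*(y + 3)*(y^3 - 2*y^2 - 9*y + 18) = (y - 3)*(y + 2)*(y + 3)*(y^2 + y - 6) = (y - 3)*(y - 2)*(y + 2)*(y + 3)*(y + 3)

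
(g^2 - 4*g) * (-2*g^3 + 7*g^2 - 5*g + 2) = -2*g^5 + 15*g^4 - 33*g^3 + 22*g^2 - 8*g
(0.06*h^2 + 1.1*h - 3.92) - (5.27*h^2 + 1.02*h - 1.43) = -5.21*h^2 + 0.0800000000000001*h - 2.49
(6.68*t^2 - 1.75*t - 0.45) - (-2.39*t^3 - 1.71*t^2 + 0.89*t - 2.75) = 2.39*t^3 + 8.39*t^2 - 2.64*t + 2.3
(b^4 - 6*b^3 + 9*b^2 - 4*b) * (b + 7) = b^5 + b^4 - 33*b^3 + 59*b^2 - 28*b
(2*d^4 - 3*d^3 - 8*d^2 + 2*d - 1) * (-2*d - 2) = -4*d^5 + 2*d^4 + 22*d^3 + 12*d^2 - 2*d + 2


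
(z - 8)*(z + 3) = z^2 - 5*z - 24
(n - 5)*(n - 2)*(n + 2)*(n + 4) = n^4 - n^3 - 24*n^2 + 4*n + 80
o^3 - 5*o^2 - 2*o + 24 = (o - 4)*(o - 3)*(o + 2)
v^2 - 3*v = v*(v - 3)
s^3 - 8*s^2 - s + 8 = (s - 8)*(s - 1)*(s + 1)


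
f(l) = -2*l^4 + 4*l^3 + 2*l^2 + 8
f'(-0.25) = -0.12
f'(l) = -8*l^3 + 12*l^2 + 4*l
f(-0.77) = 6.66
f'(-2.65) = 222.55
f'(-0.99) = 15.56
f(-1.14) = 1.30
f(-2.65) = -151.02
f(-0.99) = 4.16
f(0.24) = 8.16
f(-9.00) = -15868.00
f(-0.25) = 8.05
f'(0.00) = 0.00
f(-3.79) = -593.69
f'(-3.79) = 592.73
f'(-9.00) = 6768.00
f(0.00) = 8.00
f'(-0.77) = 7.69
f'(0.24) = 1.54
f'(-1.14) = 22.89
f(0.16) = 8.07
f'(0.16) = 0.91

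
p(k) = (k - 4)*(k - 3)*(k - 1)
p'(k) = (k - 4)*(k - 3) + (k - 4)*(k - 1) + (k - 3)*(k - 1)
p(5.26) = 12.13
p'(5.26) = 17.84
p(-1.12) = -44.72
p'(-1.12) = 40.68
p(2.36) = 1.43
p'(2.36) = -2.05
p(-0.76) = -31.50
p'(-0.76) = 32.89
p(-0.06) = -13.17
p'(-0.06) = 19.97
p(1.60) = 2.02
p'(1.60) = 1.08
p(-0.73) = -30.52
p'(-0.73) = 32.28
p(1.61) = 2.03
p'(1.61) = 1.02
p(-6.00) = -630.00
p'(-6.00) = 223.00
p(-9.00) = -1560.00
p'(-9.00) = 406.00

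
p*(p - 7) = p^2 - 7*p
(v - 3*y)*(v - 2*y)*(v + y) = v^3 - 4*v^2*y + v*y^2 + 6*y^3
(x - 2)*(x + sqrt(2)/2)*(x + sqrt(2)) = x^3 - 2*x^2 + 3*sqrt(2)*x^2/2 - 3*sqrt(2)*x + x - 2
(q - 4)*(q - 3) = q^2 - 7*q + 12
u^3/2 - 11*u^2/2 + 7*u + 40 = (u/2 + 1)*(u - 8)*(u - 5)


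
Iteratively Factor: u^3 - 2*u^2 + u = (u - 1)*(u^2 - u) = u*(u - 1)*(u - 1)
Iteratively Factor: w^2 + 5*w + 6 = (w + 3)*(w + 2)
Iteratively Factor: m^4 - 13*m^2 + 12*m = (m)*(m^3 - 13*m + 12) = m*(m + 4)*(m^2 - 4*m + 3) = m*(m - 1)*(m + 4)*(m - 3)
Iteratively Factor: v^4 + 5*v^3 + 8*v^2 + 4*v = (v)*(v^3 + 5*v^2 + 8*v + 4) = v*(v + 2)*(v^2 + 3*v + 2) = v*(v + 1)*(v + 2)*(v + 2)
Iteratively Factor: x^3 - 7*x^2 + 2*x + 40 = (x - 4)*(x^2 - 3*x - 10) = (x - 4)*(x + 2)*(x - 5)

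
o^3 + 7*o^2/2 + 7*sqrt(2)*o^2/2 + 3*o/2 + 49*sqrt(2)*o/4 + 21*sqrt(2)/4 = (o + 1/2)*(o + 3)*(o + 7*sqrt(2)/2)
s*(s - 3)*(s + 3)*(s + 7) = s^4 + 7*s^3 - 9*s^2 - 63*s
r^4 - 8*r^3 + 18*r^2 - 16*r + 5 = (r - 5)*(r - 1)^3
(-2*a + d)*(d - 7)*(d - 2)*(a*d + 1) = -2*a^2*d^3 + 18*a^2*d^2 - 28*a^2*d + a*d^4 - 9*a*d^3 + 12*a*d^2 + 18*a*d - 28*a + d^3 - 9*d^2 + 14*d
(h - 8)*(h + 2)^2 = h^3 - 4*h^2 - 28*h - 32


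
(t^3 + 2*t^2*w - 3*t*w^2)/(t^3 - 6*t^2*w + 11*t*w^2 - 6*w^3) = t*(t + 3*w)/(t^2 - 5*t*w + 6*w^2)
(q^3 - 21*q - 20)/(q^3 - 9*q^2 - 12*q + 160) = (q + 1)/(q - 8)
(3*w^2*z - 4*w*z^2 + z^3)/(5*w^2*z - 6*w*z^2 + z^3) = (-3*w + z)/(-5*w + z)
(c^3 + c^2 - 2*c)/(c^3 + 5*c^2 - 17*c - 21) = c*(c^2 + c - 2)/(c^3 + 5*c^2 - 17*c - 21)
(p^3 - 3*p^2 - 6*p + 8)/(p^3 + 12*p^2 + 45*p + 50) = (p^2 - 5*p + 4)/(p^2 + 10*p + 25)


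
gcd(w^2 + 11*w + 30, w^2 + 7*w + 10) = w + 5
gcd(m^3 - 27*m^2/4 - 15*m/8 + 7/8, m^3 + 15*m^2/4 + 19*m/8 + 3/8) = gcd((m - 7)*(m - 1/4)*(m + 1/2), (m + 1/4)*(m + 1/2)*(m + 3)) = m + 1/2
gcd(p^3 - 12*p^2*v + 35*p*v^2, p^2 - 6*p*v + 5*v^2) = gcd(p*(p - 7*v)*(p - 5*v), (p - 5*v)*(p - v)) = p - 5*v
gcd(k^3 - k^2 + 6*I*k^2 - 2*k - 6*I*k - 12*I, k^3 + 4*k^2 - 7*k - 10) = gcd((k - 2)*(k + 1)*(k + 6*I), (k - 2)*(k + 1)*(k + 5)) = k^2 - k - 2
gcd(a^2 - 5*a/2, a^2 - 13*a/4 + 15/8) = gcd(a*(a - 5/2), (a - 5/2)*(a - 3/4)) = a - 5/2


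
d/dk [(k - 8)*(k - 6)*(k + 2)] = 3*k^2 - 24*k + 20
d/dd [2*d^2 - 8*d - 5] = 4*d - 8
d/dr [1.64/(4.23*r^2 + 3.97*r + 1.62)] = (-13.8744*r - 6.5108)/(4.23*r^2 + 3.97*r + 1.62)^2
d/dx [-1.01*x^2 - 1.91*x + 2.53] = -2.02*x - 1.91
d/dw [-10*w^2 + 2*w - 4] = 2 - 20*w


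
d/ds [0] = 0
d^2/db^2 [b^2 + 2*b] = 2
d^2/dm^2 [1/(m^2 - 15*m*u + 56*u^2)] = 2*(-m^2 + 15*m*u - 56*u^2 + (2*m - 15*u)^2)/(m^2 - 15*m*u + 56*u^2)^3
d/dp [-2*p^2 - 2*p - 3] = -4*p - 2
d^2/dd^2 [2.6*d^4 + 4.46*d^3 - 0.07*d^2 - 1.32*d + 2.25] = 31.2*d^2 + 26.76*d - 0.14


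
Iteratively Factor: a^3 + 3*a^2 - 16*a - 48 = (a + 3)*(a^2 - 16) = (a + 3)*(a + 4)*(a - 4)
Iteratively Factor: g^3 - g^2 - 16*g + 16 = (g - 4)*(g^2 + 3*g - 4) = (g - 4)*(g + 4)*(g - 1)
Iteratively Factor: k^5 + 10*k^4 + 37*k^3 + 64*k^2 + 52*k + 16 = (k + 2)*(k^4 + 8*k^3 + 21*k^2 + 22*k + 8) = (k + 2)*(k + 4)*(k^3 + 4*k^2 + 5*k + 2) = (k + 1)*(k + 2)*(k + 4)*(k^2 + 3*k + 2) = (k + 1)^2*(k + 2)*(k + 4)*(k + 2)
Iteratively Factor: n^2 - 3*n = (n)*(n - 3)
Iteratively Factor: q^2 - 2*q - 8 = (q + 2)*(q - 4)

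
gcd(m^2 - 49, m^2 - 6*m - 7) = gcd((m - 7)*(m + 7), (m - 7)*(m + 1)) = m - 7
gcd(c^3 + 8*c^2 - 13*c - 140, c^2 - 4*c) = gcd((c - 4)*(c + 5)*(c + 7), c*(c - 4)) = c - 4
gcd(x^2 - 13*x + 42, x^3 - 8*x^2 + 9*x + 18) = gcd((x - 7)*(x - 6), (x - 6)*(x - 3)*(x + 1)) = x - 6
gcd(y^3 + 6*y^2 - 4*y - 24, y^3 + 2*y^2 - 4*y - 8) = y^2 - 4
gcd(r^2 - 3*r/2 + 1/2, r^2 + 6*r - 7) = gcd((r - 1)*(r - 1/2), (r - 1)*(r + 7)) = r - 1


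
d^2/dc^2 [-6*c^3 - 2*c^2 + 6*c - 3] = -36*c - 4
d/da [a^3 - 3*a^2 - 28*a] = 3*a^2 - 6*a - 28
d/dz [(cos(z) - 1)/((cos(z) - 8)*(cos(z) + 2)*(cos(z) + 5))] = 2*(cos(z)^3 - 2*cos(z)^2 + cos(z) + 63)*sin(z)/((cos(z) - 8)^2*(cos(z) + 2)^2*(cos(z) + 5)^2)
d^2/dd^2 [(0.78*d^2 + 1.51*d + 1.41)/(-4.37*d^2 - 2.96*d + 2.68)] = (-37.493726*d^3 - 216.370062*d^2 - 215.538888*d - 92.896024)/(83.453453*d^6 + 169.580472*d^5 - 38.6745*d^4 - 182.06368*d^3 + 23.718*d^2 + 63.779712*d - 19.248832)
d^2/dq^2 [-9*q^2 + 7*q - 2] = -18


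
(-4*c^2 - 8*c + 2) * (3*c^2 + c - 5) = -12*c^4 - 28*c^3 + 18*c^2 + 42*c - 10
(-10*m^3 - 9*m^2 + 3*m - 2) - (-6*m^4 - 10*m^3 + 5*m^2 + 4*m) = 6*m^4 - 14*m^2 - m - 2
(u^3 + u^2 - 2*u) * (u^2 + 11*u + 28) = u^5 + 12*u^4 + 37*u^3 + 6*u^2 - 56*u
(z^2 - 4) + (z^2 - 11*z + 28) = 2*z^2 - 11*z + 24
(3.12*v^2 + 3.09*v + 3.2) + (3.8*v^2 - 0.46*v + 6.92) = 6.92*v^2 + 2.63*v + 10.12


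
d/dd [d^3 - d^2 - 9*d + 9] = 3*d^2 - 2*d - 9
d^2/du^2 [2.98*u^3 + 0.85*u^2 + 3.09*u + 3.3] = 17.88*u + 1.7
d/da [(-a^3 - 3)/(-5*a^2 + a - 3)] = (3*a^2*(5*a^2 - a + 3) - (10*a - 1)*(a^3 + 3))/(5*a^2 - a + 3)^2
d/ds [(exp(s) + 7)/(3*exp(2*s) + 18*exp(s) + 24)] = (-2*(exp(s) + 3)*(exp(s) + 7) + exp(2*s) + 6*exp(s) + 8)*exp(s)/(3*(exp(2*s) + 6*exp(s) + 8)^2)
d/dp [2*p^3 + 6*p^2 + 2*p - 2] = 6*p^2 + 12*p + 2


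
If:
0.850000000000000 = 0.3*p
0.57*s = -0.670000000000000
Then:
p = 2.83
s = -1.18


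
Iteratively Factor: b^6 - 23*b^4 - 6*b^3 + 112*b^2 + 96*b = (b + 4)*(b^5 - 4*b^4 - 7*b^3 + 22*b^2 + 24*b) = (b - 4)*(b + 4)*(b^4 - 7*b^2 - 6*b) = (b - 4)*(b - 3)*(b + 4)*(b^3 + 3*b^2 + 2*b) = (b - 4)*(b - 3)*(b + 1)*(b + 4)*(b^2 + 2*b) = (b - 4)*(b - 3)*(b + 1)*(b + 2)*(b + 4)*(b)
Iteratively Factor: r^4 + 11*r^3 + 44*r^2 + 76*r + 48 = (r + 4)*(r^3 + 7*r^2 + 16*r + 12) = (r + 3)*(r + 4)*(r^2 + 4*r + 4) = (r + 2)*(r + 3)*(r + 4)*(r + 2)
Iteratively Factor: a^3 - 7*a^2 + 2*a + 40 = (a - 5)*(a^2 - 2*a - 8) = (a - 5)*(a - 4)*(a + 2)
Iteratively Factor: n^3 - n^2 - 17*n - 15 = (n + 3)*(n^2 - 4*n - 5) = (n + 1)*(n + 3)*(n - 5)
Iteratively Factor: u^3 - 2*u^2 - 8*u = (u - 4)*(u^2 + 2*u) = u*(u - 4)*(u + 2)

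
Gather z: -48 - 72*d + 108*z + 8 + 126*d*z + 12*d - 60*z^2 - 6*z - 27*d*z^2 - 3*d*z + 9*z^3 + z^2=-60*d + 9*z^3 + z^2*(-27*d - 59) + z*(123*d + 102) - 40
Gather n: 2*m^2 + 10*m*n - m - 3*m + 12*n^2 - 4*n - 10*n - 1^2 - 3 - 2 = 2*m^2 - 4*m + 12*n^2 + n*(10*m - 14) - 6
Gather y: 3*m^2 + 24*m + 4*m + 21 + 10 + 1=3*m^2 + 28*m + 32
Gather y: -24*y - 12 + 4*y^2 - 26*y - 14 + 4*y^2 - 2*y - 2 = 8*y^2 - 52*y - 28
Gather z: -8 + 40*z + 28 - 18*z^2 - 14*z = -18*z^2 + 26*z + 20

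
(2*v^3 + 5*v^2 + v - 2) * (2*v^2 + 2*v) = 4*v^5 + 14*v^4 + 12*v^3 - 2*v^2 - 4*v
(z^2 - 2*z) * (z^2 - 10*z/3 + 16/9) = z^4 - 16*z^3/3 + 76*z^2/9 - 32*z/9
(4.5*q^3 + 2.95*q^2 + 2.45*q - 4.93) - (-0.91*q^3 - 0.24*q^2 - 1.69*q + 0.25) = 5.41*q^3 + 3.19*q^2 + 4.14*q - 5.18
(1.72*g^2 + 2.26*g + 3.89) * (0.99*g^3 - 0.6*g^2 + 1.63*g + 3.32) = 1.7028*g^5 + 1.2054*g^4 + 5.2987*g^3 + 7.0602*g^2 + 13.8439*g + 12.9148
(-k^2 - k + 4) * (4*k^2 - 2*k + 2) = -4*k^4 - 2*k^3 + 16*k^2 - 10*k + 8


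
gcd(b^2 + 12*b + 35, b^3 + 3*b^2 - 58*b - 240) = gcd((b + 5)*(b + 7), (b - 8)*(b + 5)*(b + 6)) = b + 5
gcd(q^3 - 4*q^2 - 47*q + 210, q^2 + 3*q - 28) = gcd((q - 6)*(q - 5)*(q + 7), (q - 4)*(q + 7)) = q + 7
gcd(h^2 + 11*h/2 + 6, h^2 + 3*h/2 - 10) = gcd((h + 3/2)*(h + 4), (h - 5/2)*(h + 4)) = h + 4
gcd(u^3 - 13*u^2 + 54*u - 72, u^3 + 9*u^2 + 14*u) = 1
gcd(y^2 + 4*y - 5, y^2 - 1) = y - 1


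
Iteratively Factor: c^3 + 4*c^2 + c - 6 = (c - 1)*(c^2 + 5*c + 6) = (c - 1)*(c + 3)*(c + 2)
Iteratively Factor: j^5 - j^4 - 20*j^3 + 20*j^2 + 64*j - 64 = (j - 1)*(j^4 - 20*j^2 + 64) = (j - 4)*(j - 1)*(j^3 + 4*j^2 - 4*j - 16) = (j - 4)*(j - 1)*(j + 4)*(j^2 - 4) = (j - 4)*(j - 2)*(j - 1)*(j + 4)*(j + 2)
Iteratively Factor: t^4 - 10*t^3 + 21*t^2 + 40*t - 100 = (t - 2)*(t^3 - 8*t^2 + 5*t + 50) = (t - 5)*(t - 2)*(t^2 - 3*t - 10) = (t - 5)*(t - 2)*(t + 2)*(t - 5)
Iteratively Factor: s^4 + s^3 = (s)*(s^3 + s^2) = s^2*(s^2 + s) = s^2*(s + 1)*(s)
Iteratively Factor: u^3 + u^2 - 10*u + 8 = (u + 4)*(u^2 - 3*u + 2) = (u - 1)*(u + 4)*(u - 2)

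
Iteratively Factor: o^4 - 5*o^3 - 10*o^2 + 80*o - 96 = (o + 4)*(o^3 - 9*o^2 + 26*o - 24) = (o - 2)*(o + 4)*(o^2 - 7*o + 12) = (o - 4)*(o - 2)*(o + 4)*(o - 3)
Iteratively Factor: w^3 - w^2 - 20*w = (w + 4)*(w^2 - 5*w) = w*(w + 4)*(w - 5)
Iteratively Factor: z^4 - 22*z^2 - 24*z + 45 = (z + 3)*(z^3 - 3*z^2 - 13*z + 15) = (z - 1)*(z + 3)*(z^2 - 2*z - 15) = (z - 1)*(z + 3)^2*(z - 5)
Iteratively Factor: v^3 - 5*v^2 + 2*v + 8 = (v + 1)*(v^2 - 6*v + 8) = (v - 2)*(v + 1)*(v - 4)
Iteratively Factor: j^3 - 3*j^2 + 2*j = (j - 2)*(j^2 - j) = (j - 2)*(j - 1)*(j)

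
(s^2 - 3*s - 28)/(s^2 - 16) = (s - 7)/(s - 4)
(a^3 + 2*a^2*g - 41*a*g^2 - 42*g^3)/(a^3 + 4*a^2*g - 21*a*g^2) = (a^2 - 5*a*g - 6*g^2)/(a*(a - 3*g))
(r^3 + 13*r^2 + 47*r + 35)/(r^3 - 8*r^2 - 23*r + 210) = (r^2 + 8*r + 7)/(r^2 - 13*r + 42)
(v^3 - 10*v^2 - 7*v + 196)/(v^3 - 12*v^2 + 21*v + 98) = (v + 4)/(v + 2)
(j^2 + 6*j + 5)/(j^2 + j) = (j + 5)/j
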